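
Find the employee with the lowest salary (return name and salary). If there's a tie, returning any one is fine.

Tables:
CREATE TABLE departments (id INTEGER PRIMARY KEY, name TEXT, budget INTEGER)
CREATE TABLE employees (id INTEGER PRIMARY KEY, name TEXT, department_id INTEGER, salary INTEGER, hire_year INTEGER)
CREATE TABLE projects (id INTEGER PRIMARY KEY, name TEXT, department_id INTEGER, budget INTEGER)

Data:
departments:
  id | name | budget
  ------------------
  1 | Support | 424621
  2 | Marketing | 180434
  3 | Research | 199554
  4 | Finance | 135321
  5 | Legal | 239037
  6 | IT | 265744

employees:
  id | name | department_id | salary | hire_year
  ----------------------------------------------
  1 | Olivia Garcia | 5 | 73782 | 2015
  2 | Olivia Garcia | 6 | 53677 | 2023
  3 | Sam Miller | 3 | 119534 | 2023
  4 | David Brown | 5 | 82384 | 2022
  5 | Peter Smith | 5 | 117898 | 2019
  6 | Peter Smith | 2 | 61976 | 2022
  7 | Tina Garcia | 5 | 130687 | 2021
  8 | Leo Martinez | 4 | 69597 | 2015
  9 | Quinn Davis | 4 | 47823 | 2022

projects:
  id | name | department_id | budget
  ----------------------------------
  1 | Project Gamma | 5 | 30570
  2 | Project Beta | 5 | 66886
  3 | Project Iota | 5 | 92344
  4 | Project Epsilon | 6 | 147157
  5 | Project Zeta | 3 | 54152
SELECT name, salary FROM employees ORDER BY salary ASC LIMIT 1

Execution result:
name | salary
Quinn Davis | 47823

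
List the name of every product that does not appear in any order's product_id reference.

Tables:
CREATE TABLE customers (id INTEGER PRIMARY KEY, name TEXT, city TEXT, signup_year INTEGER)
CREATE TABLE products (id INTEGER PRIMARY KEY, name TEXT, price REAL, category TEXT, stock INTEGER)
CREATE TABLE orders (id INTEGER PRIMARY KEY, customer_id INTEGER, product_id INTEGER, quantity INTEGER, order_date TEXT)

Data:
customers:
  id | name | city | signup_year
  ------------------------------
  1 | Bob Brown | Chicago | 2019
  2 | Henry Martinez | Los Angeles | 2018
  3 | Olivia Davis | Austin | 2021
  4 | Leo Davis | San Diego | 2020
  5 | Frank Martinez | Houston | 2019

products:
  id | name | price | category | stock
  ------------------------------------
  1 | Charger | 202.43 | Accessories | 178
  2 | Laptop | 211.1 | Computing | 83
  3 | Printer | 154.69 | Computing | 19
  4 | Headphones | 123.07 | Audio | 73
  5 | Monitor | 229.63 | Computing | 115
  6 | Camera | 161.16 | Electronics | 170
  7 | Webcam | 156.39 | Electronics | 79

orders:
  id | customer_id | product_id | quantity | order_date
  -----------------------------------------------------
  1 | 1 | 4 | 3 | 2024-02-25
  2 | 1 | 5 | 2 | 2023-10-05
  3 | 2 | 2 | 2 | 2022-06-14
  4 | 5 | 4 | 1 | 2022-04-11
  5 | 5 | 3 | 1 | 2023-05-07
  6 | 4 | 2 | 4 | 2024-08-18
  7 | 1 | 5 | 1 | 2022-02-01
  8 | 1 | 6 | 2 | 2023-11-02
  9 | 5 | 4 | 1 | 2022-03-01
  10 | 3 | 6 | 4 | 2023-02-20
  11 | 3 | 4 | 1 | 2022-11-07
SELECT p.name FROM products p LEFT JOIN orders c ON c.product_id = p.id WHERE c.id IS NULL

Execution result:
name
Charger
Webcam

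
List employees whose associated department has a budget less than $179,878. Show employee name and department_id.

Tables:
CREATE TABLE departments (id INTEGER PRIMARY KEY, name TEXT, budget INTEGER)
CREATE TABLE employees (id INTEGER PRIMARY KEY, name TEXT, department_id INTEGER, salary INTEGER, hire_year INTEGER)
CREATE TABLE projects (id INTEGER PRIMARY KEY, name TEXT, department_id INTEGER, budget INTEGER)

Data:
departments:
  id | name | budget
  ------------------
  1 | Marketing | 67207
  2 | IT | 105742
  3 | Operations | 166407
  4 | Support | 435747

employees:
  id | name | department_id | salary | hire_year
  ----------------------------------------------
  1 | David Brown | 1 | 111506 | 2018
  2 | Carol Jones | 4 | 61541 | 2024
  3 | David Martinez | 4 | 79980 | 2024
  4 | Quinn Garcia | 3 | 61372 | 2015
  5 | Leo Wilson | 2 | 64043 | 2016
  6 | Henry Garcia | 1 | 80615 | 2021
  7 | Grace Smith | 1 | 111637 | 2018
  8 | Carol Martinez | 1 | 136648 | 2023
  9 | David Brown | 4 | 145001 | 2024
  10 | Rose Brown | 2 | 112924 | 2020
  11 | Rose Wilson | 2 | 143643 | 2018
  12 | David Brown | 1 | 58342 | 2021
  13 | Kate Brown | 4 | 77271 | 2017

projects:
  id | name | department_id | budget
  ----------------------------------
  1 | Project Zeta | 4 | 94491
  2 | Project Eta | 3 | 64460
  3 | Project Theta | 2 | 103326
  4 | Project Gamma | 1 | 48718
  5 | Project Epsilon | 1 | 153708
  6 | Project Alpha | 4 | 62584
SELECT name, department_id FROM employees WHERE department_id IN (SELECT id FROM departments WHERE budget < 179878)

Execution result:
name | department_id
David Brown | 1
Quinn Garcia | 3
Leo Wilson | 2
Henry Garcia | 1
Grace Smith | 1
Carol Martinez | 1
Rose Brown | 2
Rose Wilson | 2
David Brown | 1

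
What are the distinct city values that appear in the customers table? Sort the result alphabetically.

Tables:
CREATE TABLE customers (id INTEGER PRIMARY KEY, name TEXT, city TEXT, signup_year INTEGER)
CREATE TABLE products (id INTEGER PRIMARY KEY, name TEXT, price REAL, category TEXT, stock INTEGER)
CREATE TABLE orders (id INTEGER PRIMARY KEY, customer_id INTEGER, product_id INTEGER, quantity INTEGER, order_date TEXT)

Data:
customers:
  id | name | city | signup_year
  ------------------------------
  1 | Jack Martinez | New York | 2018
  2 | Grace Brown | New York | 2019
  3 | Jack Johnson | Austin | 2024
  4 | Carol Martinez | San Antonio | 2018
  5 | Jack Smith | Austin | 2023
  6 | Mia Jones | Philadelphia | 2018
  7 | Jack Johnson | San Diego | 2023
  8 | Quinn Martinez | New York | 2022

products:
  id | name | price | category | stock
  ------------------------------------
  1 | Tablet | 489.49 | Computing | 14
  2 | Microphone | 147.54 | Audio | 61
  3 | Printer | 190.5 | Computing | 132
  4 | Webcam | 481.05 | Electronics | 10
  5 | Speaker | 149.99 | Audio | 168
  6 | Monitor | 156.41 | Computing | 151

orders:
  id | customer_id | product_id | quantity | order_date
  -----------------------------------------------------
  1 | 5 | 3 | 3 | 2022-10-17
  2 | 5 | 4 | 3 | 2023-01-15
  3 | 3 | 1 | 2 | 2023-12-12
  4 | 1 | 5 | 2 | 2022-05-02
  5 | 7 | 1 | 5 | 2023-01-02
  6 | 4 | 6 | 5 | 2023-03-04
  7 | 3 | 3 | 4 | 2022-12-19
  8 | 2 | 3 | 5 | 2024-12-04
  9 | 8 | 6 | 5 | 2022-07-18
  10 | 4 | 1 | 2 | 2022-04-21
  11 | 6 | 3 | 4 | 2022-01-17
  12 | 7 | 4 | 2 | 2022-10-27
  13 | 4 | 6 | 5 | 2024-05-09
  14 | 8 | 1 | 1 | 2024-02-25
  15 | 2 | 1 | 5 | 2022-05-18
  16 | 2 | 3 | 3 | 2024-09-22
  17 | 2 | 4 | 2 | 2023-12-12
SELECT DISTINCT city FROM customers ORDER BY city

Execution result:
city
Austin
New York
Philadelphia
San Antonio
San Diego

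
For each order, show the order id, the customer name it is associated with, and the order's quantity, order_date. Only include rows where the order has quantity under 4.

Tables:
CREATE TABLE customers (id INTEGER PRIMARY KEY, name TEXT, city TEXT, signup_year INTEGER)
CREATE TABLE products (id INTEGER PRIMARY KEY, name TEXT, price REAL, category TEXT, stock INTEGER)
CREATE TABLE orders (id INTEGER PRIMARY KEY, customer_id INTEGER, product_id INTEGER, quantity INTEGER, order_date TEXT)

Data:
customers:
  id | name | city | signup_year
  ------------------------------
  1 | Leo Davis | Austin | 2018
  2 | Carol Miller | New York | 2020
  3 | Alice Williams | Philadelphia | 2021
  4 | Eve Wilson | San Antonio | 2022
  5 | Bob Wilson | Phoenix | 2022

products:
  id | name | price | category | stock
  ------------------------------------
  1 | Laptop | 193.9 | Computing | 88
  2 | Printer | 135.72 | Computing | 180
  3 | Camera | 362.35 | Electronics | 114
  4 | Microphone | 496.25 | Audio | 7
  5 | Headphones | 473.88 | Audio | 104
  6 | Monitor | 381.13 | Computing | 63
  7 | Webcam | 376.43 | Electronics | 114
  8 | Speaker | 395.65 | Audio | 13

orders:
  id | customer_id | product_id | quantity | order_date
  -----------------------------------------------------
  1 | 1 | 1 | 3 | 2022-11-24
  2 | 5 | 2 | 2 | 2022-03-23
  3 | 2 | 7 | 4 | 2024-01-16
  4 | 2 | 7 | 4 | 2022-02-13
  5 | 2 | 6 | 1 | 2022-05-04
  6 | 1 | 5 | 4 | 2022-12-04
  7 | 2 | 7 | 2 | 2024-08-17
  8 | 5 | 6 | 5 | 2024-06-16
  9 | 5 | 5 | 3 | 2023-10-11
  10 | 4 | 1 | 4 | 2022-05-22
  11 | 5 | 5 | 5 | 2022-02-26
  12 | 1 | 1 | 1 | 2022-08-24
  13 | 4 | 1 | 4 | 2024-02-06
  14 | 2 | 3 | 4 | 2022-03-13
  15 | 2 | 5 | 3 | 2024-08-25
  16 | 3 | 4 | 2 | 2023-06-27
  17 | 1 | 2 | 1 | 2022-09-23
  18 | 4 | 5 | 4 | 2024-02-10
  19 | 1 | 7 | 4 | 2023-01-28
SELECT c.id, p.name AS customer, c.quantity, c.order_date FROM orders c JOIN customers p ON c.customer_id = p.id WHERE c.quantity < 4

Execution result:
id | customer | quantity | order_date
1 | Leo Davis | 3 | 2022-11-24
2 | Bob Wilson | 2 | 2022-03-23
5 | Carol Miller | 1 | 2022-05-04
7 | Carol Miller | 2 | 2024-08-17
9 | Bob Wilson | 3 | 2023-10-11
12 | Leo Davis | 1 | 2022-08-24
15 | Carol Miller | 3 | 2024-08-25
16 | Alice Williams | 2 | 2023-06-27
17 | Leo Davis | 1 | 2022-09-23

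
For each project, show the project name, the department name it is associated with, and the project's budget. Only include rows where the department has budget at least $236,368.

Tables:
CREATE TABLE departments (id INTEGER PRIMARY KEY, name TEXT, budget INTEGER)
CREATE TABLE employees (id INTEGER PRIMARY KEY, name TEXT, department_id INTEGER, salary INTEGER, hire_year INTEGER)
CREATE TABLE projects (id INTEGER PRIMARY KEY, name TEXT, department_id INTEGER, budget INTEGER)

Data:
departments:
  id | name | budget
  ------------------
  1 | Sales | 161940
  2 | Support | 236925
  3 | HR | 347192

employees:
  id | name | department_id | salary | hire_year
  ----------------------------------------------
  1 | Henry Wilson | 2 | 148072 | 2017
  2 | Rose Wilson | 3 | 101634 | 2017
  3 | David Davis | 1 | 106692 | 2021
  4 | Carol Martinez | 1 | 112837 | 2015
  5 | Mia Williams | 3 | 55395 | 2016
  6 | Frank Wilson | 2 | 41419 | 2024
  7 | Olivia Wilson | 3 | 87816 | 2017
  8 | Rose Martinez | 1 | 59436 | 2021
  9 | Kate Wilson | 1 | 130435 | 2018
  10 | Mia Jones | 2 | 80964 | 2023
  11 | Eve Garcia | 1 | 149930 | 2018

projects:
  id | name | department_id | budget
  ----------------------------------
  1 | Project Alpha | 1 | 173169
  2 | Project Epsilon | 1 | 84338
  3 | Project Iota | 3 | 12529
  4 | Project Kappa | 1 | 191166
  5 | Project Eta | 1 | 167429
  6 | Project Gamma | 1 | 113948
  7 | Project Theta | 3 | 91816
SELECT c.name, p.name AS department, c.budget FROM projects c JOIN departments p ON c.department_id = p.id WHERE p.budget >= 236368

Execution result:
name | department | budget
Project Iota | HR | 12529
Project Theta | HR | 91816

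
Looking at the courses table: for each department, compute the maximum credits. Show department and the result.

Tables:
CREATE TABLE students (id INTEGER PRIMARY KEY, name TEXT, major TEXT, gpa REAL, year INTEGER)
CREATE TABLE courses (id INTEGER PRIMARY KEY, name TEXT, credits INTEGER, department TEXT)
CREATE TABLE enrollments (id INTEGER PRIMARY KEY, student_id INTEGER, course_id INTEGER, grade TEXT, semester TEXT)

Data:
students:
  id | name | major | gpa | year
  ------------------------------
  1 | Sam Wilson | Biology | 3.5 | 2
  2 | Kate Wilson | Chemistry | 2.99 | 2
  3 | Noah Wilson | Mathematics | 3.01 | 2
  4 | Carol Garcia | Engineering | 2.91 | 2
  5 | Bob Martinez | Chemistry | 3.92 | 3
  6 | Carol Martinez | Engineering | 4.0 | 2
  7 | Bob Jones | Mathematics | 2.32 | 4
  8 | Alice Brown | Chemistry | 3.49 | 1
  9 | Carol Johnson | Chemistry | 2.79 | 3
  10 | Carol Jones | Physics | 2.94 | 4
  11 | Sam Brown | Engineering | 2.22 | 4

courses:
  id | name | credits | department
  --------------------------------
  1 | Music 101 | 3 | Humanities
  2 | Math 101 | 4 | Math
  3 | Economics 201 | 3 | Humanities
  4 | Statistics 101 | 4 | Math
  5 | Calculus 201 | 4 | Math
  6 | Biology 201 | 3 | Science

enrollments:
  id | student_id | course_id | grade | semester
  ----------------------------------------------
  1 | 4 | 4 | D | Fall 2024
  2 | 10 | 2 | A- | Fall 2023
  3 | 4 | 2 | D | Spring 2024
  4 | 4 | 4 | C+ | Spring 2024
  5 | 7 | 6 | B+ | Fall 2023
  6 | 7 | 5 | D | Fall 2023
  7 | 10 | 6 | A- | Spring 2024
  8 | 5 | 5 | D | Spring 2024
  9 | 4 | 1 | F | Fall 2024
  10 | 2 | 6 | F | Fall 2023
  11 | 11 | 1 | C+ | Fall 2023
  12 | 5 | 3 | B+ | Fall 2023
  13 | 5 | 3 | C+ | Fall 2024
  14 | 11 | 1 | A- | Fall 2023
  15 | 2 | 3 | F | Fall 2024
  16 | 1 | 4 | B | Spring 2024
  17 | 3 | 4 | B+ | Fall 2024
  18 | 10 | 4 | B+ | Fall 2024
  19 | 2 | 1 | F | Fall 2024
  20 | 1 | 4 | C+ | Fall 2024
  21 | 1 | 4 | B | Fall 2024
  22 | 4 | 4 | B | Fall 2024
SELECT department, MAX(credits) AS max_credits FROM courses GROUP BY department

Execution result:
department | max_credits
Humanities | 3
Math | 4
Science | 3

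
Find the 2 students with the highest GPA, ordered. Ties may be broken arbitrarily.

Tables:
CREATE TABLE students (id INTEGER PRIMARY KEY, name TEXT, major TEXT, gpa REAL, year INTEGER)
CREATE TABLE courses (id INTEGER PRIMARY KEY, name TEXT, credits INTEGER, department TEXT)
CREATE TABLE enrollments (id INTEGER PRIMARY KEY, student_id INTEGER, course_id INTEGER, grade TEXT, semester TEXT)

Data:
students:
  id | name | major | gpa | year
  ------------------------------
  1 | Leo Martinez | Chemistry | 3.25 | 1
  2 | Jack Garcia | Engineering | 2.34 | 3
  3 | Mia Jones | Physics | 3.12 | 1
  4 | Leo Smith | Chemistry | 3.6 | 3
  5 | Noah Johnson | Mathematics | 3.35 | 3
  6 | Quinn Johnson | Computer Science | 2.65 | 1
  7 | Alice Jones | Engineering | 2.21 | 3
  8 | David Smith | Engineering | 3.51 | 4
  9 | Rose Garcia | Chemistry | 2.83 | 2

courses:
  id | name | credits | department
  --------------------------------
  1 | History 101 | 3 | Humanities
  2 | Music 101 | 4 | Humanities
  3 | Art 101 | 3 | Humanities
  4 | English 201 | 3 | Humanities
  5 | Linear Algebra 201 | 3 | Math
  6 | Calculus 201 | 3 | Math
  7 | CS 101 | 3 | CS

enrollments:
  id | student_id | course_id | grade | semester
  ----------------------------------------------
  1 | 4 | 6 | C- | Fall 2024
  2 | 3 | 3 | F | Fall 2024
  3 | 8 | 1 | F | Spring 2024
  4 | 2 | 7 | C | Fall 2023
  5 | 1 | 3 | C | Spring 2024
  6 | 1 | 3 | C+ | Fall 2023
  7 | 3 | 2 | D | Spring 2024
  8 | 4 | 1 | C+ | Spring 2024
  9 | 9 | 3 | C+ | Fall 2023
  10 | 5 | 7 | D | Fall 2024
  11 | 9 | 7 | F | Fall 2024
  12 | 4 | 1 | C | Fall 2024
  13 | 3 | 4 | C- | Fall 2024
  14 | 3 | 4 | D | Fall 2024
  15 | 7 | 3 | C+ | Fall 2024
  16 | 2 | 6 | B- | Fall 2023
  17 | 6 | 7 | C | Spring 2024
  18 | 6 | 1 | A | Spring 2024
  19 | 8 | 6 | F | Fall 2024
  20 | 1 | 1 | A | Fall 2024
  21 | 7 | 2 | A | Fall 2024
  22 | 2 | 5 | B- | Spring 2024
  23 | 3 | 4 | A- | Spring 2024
SELECT name, gpa FROM students ORDER BY gpa DESC LIMIT 2

Execution result:
name | gpa
Leo Smith | 3.60
David Smith | 3.51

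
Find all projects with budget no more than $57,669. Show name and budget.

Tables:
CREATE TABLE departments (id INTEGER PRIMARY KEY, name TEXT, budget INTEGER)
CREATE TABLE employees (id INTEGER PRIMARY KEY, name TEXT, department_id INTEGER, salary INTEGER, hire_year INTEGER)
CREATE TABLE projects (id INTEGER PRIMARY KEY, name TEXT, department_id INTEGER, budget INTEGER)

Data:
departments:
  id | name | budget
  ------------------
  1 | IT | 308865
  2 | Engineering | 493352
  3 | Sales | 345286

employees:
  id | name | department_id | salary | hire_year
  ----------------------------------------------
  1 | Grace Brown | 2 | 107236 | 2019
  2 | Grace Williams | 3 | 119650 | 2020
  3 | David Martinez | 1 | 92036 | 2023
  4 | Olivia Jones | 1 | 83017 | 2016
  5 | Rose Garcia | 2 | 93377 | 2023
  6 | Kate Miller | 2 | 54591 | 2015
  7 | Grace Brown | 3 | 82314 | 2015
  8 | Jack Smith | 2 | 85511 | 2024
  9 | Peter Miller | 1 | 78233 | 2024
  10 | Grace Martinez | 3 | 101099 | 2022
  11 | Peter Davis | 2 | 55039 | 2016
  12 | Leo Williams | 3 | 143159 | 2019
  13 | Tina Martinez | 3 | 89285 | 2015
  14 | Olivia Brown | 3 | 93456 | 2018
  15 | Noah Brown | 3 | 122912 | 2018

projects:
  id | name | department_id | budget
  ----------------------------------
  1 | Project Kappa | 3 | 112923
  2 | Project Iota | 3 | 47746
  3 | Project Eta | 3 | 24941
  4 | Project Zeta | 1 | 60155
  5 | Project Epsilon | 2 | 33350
SELECT name, budget FROM projects WHERE budget <= 57669

Execution result:
name | budget
Project Iota | 47746
Project Eta | 24941
Project Epsilon | 33350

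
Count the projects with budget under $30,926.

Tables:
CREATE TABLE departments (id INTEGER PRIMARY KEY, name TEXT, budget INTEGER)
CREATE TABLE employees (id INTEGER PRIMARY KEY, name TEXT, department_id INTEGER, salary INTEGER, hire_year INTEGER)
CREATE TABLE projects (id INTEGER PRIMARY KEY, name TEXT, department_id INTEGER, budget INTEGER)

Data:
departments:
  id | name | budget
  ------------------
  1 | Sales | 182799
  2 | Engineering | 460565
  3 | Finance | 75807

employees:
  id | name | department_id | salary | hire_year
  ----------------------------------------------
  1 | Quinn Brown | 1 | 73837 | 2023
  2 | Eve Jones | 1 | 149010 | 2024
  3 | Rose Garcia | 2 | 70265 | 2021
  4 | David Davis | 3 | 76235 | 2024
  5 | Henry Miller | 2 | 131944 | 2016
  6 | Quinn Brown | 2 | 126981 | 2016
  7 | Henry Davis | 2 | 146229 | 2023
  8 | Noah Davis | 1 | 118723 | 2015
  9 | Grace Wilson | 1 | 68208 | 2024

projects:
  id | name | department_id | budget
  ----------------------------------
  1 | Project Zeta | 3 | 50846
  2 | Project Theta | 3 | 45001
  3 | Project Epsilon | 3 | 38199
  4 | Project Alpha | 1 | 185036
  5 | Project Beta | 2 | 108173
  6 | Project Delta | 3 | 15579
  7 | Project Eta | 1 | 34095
SELECT COUNT(*) FROM projects WHERE budget < 30926

Execution result:
1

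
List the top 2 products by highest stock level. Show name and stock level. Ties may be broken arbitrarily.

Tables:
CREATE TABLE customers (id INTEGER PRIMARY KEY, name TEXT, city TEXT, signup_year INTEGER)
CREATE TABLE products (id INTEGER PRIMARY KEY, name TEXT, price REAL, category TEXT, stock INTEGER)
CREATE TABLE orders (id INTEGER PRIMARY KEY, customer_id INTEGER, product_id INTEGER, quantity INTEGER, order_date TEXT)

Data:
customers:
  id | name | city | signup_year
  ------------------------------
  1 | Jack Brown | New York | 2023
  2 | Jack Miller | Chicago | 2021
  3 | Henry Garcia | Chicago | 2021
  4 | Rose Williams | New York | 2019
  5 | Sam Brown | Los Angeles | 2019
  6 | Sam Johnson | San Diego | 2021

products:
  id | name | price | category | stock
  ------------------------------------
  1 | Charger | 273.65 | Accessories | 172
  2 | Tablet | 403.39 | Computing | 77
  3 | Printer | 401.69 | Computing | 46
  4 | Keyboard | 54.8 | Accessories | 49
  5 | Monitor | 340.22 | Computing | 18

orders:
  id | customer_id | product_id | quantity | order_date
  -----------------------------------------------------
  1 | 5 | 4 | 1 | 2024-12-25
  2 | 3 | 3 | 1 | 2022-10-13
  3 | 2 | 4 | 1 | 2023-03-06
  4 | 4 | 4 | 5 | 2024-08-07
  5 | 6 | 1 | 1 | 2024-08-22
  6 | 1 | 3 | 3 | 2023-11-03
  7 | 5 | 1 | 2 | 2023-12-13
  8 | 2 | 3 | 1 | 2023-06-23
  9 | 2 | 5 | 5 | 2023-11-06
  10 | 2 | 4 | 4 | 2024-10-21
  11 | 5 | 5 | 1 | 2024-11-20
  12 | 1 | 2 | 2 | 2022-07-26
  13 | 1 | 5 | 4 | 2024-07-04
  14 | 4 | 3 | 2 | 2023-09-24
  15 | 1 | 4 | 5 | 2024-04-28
SELECT name, stock FROM products ORDER BY stock DESC LIMIT 2

Execution result:
name | stock
Charger | 172
Tablet | 77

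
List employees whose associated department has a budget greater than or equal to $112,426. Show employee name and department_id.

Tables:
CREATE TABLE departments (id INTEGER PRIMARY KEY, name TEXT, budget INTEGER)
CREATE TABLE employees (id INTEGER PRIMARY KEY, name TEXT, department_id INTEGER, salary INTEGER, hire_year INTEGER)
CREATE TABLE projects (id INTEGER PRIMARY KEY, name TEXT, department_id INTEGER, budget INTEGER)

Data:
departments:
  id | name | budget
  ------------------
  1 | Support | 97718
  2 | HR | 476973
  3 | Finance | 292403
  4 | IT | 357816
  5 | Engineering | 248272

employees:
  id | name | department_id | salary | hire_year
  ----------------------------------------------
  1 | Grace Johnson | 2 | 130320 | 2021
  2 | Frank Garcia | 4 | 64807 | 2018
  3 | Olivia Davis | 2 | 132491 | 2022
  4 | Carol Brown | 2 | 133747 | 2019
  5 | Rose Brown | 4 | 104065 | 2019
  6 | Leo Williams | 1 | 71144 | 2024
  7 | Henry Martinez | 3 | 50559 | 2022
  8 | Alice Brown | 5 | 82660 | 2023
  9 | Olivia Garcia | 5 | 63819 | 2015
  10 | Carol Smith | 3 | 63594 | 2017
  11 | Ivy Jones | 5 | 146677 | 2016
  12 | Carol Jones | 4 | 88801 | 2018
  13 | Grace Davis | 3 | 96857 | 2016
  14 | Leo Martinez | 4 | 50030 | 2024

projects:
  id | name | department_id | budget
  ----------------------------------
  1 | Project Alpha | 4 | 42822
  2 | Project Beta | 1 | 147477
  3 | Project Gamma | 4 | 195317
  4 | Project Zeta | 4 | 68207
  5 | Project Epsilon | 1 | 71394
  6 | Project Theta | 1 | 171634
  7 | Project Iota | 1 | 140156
SELECT name, department_id FROM employees WHERE department_id IN (SELECT id FROM departments WHERE budget >= 112426)

Execution result:
name | department_id
Grace Johnson | 2
Frank Garcia | 4
Olivia Davis | 2
Carol Brown | 2
Rose Brown | 4
Henry Martinez | 3
Alice Brown | 5
Olivia Garcia | 5
Carol Smith | 3
Ivy Jones | 5
Carol Jones | 4
Grace Davis | 3
Leo Martinez | 4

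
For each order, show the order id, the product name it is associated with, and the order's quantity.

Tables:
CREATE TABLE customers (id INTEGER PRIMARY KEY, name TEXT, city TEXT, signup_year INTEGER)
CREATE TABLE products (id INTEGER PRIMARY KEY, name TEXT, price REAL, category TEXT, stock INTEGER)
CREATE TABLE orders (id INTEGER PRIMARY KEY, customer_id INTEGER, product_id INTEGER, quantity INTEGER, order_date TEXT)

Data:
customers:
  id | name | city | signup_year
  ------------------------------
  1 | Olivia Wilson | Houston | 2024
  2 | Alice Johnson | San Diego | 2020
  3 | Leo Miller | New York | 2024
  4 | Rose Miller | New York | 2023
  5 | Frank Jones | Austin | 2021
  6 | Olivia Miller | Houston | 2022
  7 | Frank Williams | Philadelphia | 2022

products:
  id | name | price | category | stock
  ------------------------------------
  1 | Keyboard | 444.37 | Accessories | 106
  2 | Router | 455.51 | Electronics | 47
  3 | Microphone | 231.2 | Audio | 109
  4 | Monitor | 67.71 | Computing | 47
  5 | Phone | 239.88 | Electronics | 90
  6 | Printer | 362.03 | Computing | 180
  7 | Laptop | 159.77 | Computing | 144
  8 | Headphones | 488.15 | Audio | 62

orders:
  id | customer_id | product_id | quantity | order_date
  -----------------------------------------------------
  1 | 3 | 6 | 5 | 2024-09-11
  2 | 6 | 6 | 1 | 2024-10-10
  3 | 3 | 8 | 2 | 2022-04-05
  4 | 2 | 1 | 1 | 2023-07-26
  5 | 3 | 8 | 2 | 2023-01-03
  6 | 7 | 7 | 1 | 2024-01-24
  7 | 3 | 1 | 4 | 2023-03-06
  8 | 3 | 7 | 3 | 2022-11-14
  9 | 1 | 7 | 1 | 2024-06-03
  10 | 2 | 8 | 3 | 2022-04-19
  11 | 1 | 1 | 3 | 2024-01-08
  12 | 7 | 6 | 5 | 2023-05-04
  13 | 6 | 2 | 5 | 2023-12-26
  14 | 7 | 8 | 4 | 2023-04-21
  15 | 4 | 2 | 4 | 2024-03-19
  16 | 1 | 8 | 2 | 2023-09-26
SELECT c.id, p.name AS product, c.quantity FROM orders c JOIN products p ON c.product_id = p.id

Execution result:
id | product | quantity
1 | Printer | 5
2 | Printer | 1
3 | Headphones | 2
4 | Keyboard | 1
5 | Headphones | 2
6 | Laptop | 1
7 | Keyboard | 4
8 | Laptop | 3
9 | Laptop | 1
10 | Headphones | 3
11 | Keyboard | 3
12 | Printer | 5
13 | Router | 5
14 | Headphones | 4
15 | Router | 4
16 | Headphones | 2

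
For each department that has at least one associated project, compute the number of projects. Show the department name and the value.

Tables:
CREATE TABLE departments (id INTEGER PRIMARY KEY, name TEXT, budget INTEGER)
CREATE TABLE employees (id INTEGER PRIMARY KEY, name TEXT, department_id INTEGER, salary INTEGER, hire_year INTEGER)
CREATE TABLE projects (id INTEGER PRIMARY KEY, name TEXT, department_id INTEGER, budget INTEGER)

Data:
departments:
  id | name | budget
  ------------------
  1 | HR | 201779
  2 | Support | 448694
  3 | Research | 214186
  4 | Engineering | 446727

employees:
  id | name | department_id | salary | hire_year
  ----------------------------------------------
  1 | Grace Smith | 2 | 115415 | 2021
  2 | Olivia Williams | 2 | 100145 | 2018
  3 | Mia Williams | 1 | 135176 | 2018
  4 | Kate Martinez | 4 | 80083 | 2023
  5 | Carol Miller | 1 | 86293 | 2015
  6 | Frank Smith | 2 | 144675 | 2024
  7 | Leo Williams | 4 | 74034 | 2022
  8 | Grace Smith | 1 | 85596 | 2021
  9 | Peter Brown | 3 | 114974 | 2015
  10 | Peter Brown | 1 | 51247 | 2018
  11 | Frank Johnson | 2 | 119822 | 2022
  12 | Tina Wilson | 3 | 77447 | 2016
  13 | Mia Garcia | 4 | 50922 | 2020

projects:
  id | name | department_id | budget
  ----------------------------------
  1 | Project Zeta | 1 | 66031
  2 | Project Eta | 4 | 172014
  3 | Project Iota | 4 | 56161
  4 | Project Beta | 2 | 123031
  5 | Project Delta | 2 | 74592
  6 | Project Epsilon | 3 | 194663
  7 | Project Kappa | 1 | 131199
SELECT p.name, COUNT(*) AS n FROM projects c JOIN departments p ON c.department_id = p.id GROUP BY p.id, p.name

Execution result:
name | n
HR | 2
Support | 2
Research | 1
Engineering | 2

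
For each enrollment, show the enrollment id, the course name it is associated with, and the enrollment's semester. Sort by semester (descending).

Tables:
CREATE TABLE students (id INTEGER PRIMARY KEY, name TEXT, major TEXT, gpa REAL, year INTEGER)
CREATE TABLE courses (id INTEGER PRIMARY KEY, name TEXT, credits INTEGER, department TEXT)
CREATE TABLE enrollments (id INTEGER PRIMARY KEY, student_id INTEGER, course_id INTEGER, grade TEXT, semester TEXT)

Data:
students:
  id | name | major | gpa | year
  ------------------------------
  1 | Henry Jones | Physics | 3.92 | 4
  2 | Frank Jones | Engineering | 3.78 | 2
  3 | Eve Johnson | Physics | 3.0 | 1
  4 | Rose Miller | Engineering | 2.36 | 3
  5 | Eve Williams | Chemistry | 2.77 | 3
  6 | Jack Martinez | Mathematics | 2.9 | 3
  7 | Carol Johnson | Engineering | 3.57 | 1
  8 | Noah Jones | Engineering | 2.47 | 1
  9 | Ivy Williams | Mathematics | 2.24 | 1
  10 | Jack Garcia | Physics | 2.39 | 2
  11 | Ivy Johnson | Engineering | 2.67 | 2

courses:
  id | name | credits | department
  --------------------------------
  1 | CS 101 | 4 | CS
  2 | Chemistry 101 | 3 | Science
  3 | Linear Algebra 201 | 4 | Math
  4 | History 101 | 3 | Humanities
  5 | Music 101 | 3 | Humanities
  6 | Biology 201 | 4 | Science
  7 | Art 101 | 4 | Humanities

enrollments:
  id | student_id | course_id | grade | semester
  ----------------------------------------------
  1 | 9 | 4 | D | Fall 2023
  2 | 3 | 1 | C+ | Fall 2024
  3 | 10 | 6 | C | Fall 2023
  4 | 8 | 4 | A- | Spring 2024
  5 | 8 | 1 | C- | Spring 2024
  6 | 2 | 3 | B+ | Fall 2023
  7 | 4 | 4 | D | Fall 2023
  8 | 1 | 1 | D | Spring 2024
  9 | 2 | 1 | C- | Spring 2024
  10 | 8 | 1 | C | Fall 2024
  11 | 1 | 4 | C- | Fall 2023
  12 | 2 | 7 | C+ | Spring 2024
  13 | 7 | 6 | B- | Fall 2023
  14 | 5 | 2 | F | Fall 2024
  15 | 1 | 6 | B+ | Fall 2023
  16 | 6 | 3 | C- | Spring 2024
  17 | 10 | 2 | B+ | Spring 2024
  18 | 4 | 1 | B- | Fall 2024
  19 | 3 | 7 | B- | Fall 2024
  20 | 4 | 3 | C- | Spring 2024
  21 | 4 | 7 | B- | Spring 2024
SELECT c.id, p.name AS course, c.semester FROM enrollments c JOIN courses p ON c.course_id = p.id ORDER BY c.semester DESC

Execution result:
id | course | semester
4 | History 101 | Spring 2024
5 | CS 101 | Spring 2024
8 | CS 101 | Spring 2024
9 | CS 101 | Spring 2024
12 | Art 101 | Spring 2024
16 | Linear Algebra 201 | Spring 2024
17 | Chemistry 101 | Spring 2024
20 | Linear Algebra 201 | Spring 2024
21 | Art 101 | Spring 2024
2 | CS 101 | Fall 2024
10 | CS 101 | Fall 2024
14 | Chemistry 101 | Fall 2024
18 | CS 101 | Fall 2024
19 | Art 101 | Fall 2024
1 | History 101 | Fall 2023
3 | Biology 201 | Fall 2023
6 | Linear Algebra 201 | Fall 2023
7 | History 101 | Fall 2023
11 | History 101 | Fall 2023
13 | Biology 201 | Fall 2023
15 | Biology 201 | Fall 2023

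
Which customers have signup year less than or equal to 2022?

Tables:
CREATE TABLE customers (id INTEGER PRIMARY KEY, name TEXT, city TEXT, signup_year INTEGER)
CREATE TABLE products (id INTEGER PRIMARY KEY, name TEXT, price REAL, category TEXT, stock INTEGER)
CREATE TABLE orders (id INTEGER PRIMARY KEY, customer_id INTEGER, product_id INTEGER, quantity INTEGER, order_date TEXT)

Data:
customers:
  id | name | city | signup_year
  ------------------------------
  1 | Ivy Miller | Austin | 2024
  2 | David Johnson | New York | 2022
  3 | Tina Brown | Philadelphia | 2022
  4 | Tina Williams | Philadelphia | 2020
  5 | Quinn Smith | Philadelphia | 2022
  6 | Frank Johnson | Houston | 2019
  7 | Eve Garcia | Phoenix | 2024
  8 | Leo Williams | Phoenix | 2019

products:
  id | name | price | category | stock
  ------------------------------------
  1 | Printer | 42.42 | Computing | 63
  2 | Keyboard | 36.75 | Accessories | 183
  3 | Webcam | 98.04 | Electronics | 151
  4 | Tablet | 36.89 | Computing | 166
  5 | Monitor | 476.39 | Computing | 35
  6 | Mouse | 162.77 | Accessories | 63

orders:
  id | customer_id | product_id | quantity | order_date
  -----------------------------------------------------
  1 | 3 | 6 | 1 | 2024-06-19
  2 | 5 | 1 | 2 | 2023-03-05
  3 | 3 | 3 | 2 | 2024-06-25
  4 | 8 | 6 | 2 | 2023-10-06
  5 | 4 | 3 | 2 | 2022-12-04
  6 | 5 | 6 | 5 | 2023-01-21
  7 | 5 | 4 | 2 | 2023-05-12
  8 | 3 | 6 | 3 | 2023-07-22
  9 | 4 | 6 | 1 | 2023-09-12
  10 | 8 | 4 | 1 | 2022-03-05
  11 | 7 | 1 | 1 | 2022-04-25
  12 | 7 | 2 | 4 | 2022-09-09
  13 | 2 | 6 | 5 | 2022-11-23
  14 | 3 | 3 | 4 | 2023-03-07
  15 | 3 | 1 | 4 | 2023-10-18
SELECT name, signup_year FROM customers WHERE signup_year <= 2022

Execution result:
name | signup_year
David Johnson | 2022
Tina Brown | 2022
Tina Williams | 2020
Quinn Smith | 2022
Frank Johnson | 2019
Leo Williams | 2019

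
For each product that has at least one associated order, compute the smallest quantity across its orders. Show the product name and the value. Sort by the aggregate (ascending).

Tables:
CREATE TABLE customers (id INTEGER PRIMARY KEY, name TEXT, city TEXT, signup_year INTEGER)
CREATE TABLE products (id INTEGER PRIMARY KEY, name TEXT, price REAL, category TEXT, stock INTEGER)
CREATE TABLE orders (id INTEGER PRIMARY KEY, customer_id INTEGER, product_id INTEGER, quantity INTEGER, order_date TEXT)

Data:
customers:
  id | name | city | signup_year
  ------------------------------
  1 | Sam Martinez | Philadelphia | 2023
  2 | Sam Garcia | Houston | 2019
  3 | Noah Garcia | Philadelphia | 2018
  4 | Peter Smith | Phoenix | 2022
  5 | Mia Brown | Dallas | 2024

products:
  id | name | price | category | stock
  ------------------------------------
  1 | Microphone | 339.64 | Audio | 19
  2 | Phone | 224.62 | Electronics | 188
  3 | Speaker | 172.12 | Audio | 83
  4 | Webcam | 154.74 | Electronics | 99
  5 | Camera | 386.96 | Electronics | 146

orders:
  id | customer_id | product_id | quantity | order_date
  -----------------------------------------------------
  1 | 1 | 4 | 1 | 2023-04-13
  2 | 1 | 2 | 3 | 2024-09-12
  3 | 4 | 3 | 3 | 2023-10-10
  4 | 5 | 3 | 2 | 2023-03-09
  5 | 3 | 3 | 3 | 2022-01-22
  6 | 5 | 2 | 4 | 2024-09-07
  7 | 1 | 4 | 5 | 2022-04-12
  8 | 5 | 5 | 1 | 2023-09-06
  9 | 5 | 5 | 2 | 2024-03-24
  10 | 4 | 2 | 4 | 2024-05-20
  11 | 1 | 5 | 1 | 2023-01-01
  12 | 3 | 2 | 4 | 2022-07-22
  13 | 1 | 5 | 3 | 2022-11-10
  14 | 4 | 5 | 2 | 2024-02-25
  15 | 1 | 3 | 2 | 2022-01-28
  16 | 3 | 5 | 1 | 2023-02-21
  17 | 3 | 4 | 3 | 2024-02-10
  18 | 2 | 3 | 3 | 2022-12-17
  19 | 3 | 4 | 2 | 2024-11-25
SELECT p.name, MIN(c.quantity) AS min_quantity FROM orders c JOIN products p ON c.product_id = p.id GROUP BY p.id, p.name ORDER BY min_quantity ASC

Execution result:
name | min_quantity
Webcam | 1
Camera | 1
Speaker | 2
Phone | 3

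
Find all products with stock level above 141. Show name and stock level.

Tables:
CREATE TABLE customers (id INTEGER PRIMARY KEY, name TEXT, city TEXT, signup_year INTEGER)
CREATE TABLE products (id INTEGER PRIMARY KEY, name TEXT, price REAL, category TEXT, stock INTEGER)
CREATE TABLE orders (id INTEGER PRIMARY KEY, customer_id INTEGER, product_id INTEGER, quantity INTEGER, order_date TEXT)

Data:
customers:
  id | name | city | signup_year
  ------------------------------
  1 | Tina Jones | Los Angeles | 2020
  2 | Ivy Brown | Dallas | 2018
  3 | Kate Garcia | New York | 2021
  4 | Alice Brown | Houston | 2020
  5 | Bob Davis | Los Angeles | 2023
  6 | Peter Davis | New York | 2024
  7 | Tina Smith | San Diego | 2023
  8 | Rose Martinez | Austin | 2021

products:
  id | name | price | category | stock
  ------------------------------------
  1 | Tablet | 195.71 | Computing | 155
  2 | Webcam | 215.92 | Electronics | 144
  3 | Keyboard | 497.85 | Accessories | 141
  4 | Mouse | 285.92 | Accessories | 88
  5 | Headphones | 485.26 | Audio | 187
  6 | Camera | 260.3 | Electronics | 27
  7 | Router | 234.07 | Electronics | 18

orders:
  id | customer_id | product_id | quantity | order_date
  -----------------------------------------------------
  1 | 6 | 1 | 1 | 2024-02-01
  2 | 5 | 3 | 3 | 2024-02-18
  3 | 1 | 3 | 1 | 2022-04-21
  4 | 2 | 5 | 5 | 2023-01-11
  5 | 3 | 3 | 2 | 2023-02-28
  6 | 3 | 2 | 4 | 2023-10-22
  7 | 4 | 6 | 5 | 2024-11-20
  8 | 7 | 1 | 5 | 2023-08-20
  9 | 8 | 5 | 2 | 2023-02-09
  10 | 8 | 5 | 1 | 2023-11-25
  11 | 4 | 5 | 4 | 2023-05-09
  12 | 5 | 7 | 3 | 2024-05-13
SELECT name, stock FROM products WHERE stock > 141

Execution result:
name | stock
Tablet | 155
Webcam | 144
Headphones | 187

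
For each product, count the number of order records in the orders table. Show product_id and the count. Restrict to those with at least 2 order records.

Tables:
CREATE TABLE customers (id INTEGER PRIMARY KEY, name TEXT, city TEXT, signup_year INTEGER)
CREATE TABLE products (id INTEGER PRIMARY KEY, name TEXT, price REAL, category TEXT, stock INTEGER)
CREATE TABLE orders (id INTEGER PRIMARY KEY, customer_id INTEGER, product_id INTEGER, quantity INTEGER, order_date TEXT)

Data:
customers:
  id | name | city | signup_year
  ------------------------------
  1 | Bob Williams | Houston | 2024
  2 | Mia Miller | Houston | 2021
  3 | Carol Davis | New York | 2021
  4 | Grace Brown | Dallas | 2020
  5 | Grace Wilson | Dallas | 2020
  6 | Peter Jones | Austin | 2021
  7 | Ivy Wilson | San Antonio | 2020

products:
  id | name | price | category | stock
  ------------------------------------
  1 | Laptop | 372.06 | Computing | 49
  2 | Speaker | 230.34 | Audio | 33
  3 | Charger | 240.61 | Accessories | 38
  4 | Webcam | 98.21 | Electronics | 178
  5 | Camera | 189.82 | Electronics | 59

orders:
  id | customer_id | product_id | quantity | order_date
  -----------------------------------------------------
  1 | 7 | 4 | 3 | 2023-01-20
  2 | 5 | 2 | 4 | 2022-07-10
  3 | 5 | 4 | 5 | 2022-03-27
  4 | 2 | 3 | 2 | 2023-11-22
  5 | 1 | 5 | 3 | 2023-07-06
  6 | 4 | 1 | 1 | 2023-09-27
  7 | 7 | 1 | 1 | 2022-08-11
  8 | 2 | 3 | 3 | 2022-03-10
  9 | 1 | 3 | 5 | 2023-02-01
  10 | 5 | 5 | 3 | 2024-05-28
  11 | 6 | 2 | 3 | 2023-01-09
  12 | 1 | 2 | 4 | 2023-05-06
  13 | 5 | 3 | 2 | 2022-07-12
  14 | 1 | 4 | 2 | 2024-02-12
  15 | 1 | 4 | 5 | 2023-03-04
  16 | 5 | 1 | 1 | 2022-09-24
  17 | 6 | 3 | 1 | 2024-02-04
SELECT product_id, COUNT(*) AS order_count FROM orders GROUP BY product_id HAVING COUNT(*) >= 2

Execution result:
product_id | order_count
1 | 3
2 | 3
3 | 5
4 | 4
5 | 2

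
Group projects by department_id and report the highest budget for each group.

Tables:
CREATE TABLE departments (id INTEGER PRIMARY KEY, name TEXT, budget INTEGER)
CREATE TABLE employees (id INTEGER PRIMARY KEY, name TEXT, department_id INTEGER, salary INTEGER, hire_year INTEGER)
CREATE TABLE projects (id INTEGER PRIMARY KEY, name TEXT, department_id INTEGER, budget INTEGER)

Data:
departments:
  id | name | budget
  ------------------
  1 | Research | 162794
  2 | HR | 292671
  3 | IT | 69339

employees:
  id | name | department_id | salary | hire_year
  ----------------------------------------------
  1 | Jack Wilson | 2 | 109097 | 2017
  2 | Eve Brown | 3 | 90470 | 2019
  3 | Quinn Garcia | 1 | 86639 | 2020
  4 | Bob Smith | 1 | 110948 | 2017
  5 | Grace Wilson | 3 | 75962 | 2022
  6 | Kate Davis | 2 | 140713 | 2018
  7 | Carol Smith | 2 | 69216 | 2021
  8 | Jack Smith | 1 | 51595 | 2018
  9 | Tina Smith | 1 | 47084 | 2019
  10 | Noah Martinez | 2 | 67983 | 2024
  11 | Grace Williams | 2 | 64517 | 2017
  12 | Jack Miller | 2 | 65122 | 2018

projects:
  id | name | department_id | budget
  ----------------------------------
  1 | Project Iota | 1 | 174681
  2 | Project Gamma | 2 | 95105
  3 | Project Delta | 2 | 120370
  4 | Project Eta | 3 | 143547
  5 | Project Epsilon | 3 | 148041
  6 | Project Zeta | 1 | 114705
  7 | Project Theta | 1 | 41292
SELECT department_id, MAX(budget) AS max_budget FROM projects GROUP BY department_id

Execution result:
department_id | max_budget
1 | 174681
2 | 120370
3 | 148041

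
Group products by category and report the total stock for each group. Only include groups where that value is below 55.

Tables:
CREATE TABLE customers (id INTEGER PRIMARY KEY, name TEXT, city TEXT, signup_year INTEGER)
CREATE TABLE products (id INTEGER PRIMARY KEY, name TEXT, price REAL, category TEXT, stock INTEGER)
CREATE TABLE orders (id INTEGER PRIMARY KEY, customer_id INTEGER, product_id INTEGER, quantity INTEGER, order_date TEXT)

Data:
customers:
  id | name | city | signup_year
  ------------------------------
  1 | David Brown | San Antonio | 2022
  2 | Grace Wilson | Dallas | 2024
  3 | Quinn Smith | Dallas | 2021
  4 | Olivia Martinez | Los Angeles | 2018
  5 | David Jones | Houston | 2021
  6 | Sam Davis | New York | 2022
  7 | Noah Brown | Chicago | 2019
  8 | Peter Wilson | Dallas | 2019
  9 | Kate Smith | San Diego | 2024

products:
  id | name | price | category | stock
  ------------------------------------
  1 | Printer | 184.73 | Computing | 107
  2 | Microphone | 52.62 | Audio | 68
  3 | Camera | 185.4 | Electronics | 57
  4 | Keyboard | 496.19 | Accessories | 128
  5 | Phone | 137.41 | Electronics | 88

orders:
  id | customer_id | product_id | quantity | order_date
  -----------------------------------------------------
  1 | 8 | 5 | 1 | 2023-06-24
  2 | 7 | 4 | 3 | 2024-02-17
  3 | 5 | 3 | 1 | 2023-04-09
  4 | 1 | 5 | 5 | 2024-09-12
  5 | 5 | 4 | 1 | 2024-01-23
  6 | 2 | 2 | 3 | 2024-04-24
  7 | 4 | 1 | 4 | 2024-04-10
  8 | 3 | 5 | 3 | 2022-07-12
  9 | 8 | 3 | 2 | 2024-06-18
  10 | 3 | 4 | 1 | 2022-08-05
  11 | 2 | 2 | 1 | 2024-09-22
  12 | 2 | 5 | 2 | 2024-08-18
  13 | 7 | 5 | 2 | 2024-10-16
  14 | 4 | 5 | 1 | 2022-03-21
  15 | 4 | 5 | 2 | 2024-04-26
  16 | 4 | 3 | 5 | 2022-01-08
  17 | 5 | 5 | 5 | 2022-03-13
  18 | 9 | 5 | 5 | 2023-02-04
SELECT category, SUM(stock) AS sum_stock FROM products GROUP BY category HAVING SUM(stock) < 55

Execution result:
(no rows)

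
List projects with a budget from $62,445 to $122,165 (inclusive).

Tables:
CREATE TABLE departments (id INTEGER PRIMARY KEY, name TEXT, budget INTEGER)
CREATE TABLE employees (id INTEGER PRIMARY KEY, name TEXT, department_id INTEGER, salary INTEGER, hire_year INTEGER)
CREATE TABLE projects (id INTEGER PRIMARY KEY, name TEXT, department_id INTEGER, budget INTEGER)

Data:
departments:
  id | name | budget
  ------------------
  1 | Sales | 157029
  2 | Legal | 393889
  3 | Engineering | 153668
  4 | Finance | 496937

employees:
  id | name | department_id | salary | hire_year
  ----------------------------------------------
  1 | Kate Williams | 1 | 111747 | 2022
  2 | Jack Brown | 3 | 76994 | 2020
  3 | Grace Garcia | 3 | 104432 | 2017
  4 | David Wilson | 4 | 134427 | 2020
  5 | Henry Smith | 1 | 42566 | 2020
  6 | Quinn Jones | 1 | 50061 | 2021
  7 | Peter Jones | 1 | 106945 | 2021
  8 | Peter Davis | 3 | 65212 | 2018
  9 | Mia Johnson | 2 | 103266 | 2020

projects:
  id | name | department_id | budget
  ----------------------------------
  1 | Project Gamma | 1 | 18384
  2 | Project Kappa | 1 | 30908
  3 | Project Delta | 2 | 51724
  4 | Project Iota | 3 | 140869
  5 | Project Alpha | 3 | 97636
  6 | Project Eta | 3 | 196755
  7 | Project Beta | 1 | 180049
SELECT name, budget FROM projects WHERE budget BETWEEN 62445 AND 122165

Execution result:
name | budget
Project Alpha | 97636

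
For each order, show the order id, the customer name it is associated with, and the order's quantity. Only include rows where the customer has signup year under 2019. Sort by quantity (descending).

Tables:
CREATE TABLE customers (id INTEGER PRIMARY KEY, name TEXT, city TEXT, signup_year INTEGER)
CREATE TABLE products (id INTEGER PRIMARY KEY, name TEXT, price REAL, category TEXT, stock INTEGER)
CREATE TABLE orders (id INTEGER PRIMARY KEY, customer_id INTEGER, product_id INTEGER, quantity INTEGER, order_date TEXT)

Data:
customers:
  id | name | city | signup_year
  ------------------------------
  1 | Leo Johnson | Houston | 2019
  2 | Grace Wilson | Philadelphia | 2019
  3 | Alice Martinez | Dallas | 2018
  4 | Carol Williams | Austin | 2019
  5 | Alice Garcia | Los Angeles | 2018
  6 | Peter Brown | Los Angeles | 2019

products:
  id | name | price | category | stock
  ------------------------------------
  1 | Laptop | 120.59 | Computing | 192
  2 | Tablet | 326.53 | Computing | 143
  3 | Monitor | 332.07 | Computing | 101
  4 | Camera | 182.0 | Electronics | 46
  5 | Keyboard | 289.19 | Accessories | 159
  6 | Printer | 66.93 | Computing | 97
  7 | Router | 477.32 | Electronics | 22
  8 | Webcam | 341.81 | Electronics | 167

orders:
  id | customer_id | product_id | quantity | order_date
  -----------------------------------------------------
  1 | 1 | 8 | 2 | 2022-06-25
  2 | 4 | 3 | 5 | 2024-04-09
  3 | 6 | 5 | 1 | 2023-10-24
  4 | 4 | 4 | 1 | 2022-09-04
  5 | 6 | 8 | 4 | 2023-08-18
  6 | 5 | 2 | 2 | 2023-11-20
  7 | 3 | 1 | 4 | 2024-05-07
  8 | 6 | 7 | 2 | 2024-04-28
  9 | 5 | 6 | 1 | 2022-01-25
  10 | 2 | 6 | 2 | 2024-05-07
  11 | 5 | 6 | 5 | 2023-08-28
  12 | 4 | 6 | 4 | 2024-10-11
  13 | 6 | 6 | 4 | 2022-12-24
SELECT c.id, p.name AS customer, c.quantity FROM orders c JOIN customers p ON c.customer_id = p.id WHERE p.signup_year < 2019 ORDER BY c.quantity DESC

Execution result:
id | customer | quantity
11 | Alice Garcia | 5
7 | Alice Martinez | 4
6 | Alice Garcia | 2
9 | Alice Garcia | 1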